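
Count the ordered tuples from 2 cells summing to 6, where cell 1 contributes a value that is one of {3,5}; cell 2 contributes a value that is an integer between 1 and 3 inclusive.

The generating function for the choices is (y³ + y⁵)·(y + y² + y³); the count is [y⁶].
(y³ + y⁵) has coefficients 0,0,0,1,0,1 for degrees 0…5.
(y + y² + y³) has coefficients 0,1,1,1,0,0,0 for degrees 0…6.
[y⁶] = 1·1 + 1·1 = 2.

2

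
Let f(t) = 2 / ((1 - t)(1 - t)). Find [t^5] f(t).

12

The denominator gives the recurrence a_n = 2a_(n−1) − a_(n−2) for n ≥ 2; the numerator fixes a_0 = 2, a_1 = 4.
Iterating: 2, 4, 6, 8, 10, 12, so a_5 = 12.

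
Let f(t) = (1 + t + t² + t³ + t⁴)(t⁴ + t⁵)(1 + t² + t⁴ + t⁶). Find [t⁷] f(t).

(1 + t + t² + t³ + t⁴) has coefficients 1,1,1,1,1 for degrees 0…4.
(t⁴ + t⁵) has coefficients 0,0,0,0,1,1,0,0 for degrees 0…7.
Finally multiplying by (1 + t² + t⁴ + t⁶), the product of all factors after the first has coefficients 0,0,0,0,1,1,1,1 for degrees 0…7.
[t⁷] = 1·1 + 1·1 + 1·1 + 1·1 + 1·0 = 4.

4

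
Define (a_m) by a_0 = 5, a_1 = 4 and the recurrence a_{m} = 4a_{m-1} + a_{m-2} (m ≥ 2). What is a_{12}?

The ordinary generating function has denominator 1 - 4x - x^2.
Iterating the recurrence: a_0,…,a_{12} = 5, 4, 21, 88, 373, 1580, 6693, 28352, 120101, 508756, 2155125, 9129256, 38672149.

38672149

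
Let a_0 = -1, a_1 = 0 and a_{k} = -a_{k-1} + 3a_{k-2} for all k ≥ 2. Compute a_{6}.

-57

The ordinary generating function has denominator 1 + q - 3q^2.
Iterating the recurrence: a_0,…,a_{6} = -1, 0, -3, 3, -12, 21, -57.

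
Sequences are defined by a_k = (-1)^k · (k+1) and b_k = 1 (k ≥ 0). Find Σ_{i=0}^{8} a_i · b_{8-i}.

The convolution is the x^8 coefficient of A(x)B(x).
Σ = 1·1 − 2·1 + 3·1 − 4·1 + 5·1 − 6·1 + 7·1 − 8·1 + 9·1 = 5.

5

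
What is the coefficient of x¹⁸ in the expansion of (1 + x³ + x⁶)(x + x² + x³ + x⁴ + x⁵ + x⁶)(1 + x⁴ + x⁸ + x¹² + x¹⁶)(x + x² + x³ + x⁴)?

(1 + x³ + x⁶) has coefficients 1,0,0,1,0,0,1 for degrees 0…6.
(x + x² + x³ + x⁴ + x⁵ + x⁶) has coefficients 0,1,1,1,1,1,1,0,0,0,0,0,0,0,0,0,0,0,0 for degrees 0…18.
Multiplying by (1 + x⁴ + x⁸ + x¹² + x¹⁶) gives running coefficients 0,1,1,1,1,2,2,1,1,2,2,1,1,2,2,1,1,2,2 for degrees 0…18.
Finally multiplying by (x + x² + x³ + x⁴), the product of all factors after the first has coefficients 0,0,1,2,3,4,5,6,6,6,6,6,6,6,6,6,6,6,6 for degrees 0…18.
[x¹⁸] = 1·6 + 1·6 + 1·6 = 18.

18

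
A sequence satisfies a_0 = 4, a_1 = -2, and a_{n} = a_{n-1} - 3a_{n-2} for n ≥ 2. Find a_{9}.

The ordinary generating function has denominator 1 - q + 3q^2.
Iterating the recurrence: a_0,…,a_{9} = 4, -2, -14, -8, 34, 58, -44, -218, -86, 568.

568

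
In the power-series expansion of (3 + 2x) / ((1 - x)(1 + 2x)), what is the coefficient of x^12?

Partial fractions give a closed form: a_n = (5/3)·1^n + (4/3)·(-2)^n.
At n = 12: a_12 = 5463.

5463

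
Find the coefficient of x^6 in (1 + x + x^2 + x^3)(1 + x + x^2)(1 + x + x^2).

3

(1 + x + x^2 + x^3) has coefficients 1,1,1,1 for degrees 0…3.
(1 + x + x^2) has coefficients 1,1,1,0,0,0,0 for degrees 0…6.
Finally multiplying by (1 + x + x^2), the product of all factors after the first has coefficients 1,2,3,2,1,0,0 for degrees 0…6.
[x^6] = 1·0 + 1·0 + 1·1 + 1·2 = 3.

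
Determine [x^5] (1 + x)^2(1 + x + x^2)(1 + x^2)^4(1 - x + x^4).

(1 + x)^2 has coefficients 1,2,1 for degrees 0…2.
(1 + x + x^2) has coefficients 1,1,1,0,0,0 for degrees 0…5.
Multiplying by (1 + x^2)^4 gives running coefficients 1,1,5,4,10,6 for degrees 0…5.
Finally multiplying by (1 - x + x^4), the product of all factors after the first has coefficients 1,0,4,-1,7,-3 for degrees 0…5.
[x^5] = 1·(-3) + 2·7 + 1·(-1) = 10.

10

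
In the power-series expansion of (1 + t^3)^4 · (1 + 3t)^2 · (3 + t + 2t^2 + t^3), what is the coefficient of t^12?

(1 + t^3)^4 has coefficients 1,0,0,4,0,0,6,0,0,4,0,0,1 for degrees 0…12.
(1 + 3t)^2 has coefficients 1,6,9,0,0,0,0,0,0,0,0,0,0 for degrees 0…12.
Finally multiplying by (3 + t + 2t^2 + t^3), the product of all factors after the first has coefficients 3,19,35,22,24,9,0,0,0,0,0,0,0 for degrees 0…12.
[t^12] = 1·0 + 4·0 + 6·0 + 4·22 + 1·3 = 91.

91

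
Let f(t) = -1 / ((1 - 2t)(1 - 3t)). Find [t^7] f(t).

-6305

Partial fractions give a closed form: a_n = (2)·2^n + (-3)·3^n.
At n = 7: a_7 = -6305.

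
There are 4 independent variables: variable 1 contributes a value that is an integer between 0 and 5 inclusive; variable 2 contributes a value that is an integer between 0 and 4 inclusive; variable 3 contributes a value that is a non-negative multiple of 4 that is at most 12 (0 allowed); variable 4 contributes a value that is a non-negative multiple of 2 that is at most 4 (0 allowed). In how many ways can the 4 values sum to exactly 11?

The generating function for the choices is (1 + x + x^2 + x^3 + x^4 + x^5)·(1 + x + x^2 + x^3 + x^4)·(1 + x^4 + x^8 + x^12)·(1 + x^2 + x^4); the count is [x^11].
(1 + x + x^2 + x^3 + x^4 + x^5) has coefficients 1,1,1,1,1,1 for degrees 0…5.
(1 + x + x^2 + x^3 + x^4) has coefficients 1,1,1,1,1,0,0,0,0,0,0,0 for degrees 0…11.
Multiplying by (1 + x^4 + x^8 + x^12) gives running coefficients 1,1,1,1,2,1,1,1,2,1,1,1 for degrees 0…11.
Finally multiplying by (1 + x^2 + x^4), the product of all factors after the first has coefficients 1,1,2,2,4,3,4,3,5,3,4,3 for degrees 0…11.
[x^11] = 1·3 + 1·4 + 1·3 + 1·5 + 1·3 + 1·4 = 22.

22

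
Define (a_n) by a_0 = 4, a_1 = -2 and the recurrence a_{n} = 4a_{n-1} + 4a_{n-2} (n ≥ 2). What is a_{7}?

The ordinary generating function has denominator 1 - 4y - 4y^2.
Iterating the recurrence: a_0,…,a_{7} = 4, -2, 8, 24, 128, 608, 2944, 14208.

14208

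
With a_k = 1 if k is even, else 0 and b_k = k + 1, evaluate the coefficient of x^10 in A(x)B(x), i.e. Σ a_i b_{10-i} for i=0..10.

This is [x^10] in the product of the two ordinary generating functions.
Σ = 1·11 + 0·10 + 1·9 + 0·8 + 1·7 + 0·6 + 1·5 + 0·4 + 1·3 + 0·2 + 1·1 = 36.

36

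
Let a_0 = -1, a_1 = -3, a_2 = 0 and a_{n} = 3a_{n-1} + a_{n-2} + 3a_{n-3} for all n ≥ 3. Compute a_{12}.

-590499

The ordinary generating function has denominator 1 - 3q - q^2 - 3q^3.
Iterating the recurrence: a_0,…,a_{12} = -1, -3, 0, -6, -27, -87, -306, -1086, -3825, -13479, -47520, -167514, -590499.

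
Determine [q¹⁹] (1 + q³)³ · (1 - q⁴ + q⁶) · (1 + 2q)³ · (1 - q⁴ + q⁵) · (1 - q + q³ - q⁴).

95

(1 + q³)³ has coefficients 1,0,0,3,0,0,3,0,0,1 for degrees 0…9.
(1 - q⁴ + q⁶) has coefficients 1,0,0,0,-1,0,1,0,0,0,0,0,0,0,0,0,0,0,0,0 for degrees 0…19.
Multiplying by (1 + 2q)³ gives running coefficients 1,6,12,8,-1,-6,-11,-2,12,8,0,0,0,0,0,0,0,0,0,0 for degrees 0…19.
Multiplying by (1 - q⁴ + q⁵) gives running coefficients 1,6,12,8,-2,-11,-17,2,21,13,5,-9,-14,4,8,0,0,0,0,0 for degrees 0…19.
Finally multiplying by (1 - q + q³ - q⁴), the product of all factors after the first has coefficients 1,5,6,-3,-5,-3,-10,9,10,-14,11,5,-13,10,-10,-13,18,4,-8,0 for degrees 0…19.
[q¹⁹] = 1·0 + 3·18 + 3·10 + 1·11 = 95.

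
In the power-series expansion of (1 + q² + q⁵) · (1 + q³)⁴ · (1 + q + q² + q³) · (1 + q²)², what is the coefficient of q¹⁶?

52

(1 + q² + q⁵) has coefficients 1,0,1,0,0,1 for degrees 0…5.
(1 + q³)⁴ has coefficients 1,0,0,4,0,0,6,0,0,4,0,0,1,0,0,0,0 for degrees 0…16.
Multiplying by (1 + q + q² + q³) gives running coefficients 1,1,1,5,4,4,10,6,6,10,4,4,5,1,1,1,0 for degrees 0…16.
Finally multiplying by (1 + q²)², the product of all factors after the first has coefficients 1,1,3,7,7,15,19,19,30,26,26,30,19,19,15,7,7 for degrees 0…16.
[q¹⁶] = 1·7 + 1·15 + 1·30 = 52.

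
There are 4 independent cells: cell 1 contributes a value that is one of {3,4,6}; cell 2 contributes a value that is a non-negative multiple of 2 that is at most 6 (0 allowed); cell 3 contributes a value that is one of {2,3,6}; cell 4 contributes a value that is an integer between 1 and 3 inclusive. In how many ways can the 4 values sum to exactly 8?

The generating function for the choices is (y^3 + y^4 + y^6)·(1 + y^2 + y^4 + y^6)·(y^2 + y^3 + y^6)·(y + y^2 + y^3); the count is [y^8].
(y^3 + y^4 + y^6) has coefficients 0,0,0,1,1,0,1 for degrees 0…6.
(1 + y^2 + y^4 + y^6) has coefficients 1,0,1,0,1,0,1,0,0 for degrees 0…8.
Multiplying by (y^2 + y^3 + y^6) gives running coefficients 0,0,1,1,1,1,2,1,2 for degrees 0…8.
Finally multiplying by (y + y^2 + y^3), the product of all factors after the first has coefficients 0,0,0,1,2,3,3,4,4 for degrees 0…8.
[y^8] = 1·3 + 1·2 + 1·0 = 5.

5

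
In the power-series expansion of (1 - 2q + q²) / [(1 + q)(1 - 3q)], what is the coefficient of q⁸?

2188

The denominator gives the recurrence a_n = 2a_(n−1) + 3a_(n−2) for n ≥ 3; the numerator fixes a_0 = 1, a_1 = 0, a_2 = 4.
Iterating: 1, 0, 4, 8, 28, 80, 244, 728, 2188, so a_8 = 2188.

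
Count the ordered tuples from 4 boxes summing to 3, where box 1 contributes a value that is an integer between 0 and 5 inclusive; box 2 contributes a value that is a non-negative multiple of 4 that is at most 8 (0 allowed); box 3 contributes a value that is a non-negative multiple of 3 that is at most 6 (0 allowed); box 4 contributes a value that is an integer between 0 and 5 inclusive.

5

The generating function for the choices is (1 + y + y^2 + y^3 + y^4 + y^5)·(1 + y^4 + y^8)·(1 + y^3 + y^6)·(1 + y + y^2 + y^3 + y^4 + y^5); the count is [y^3].
(1 + y + y^2 + y^3 + y^4 + y^5) has coefficients 1,1,1,1 for degrees 0…3.
(1 + y^4 + y^8) has coefficients 1,0,0,0 for degrees 0…3.
Multiplying by (1 + y^3 + y^6) gives running coefficients 1,0,0,1 for degrees 0…3.
Finally multiplying by (1 + y + y^2 + y^3 + y^4 + y^5), the product of all factors after the first has coefficients 1,1,1,2 for degrees 0…3.
[y^3] = 1·2 + 1·1 + 1·1 + 1·1 = 5.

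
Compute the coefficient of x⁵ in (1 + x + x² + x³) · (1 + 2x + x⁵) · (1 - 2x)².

(1 + x + x² + x³) has coefficients 1,1,1,1 for degrees 0…3.
(1 + 2x + x⁵) has coefficients 1,2,0,0,0,1 for degrees 0…5.
Finally multiplying by (1 - 2x)², the product of all factors after the first has coefficients 1,-2,-4,8,0,1 for degrees 0…5.
[x⁵] = 1·1 + 1·0 + 1·8 + 1·(-4) = 5.

5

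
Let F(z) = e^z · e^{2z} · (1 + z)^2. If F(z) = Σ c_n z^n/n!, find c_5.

1593

The EGF product rule gives c_5 = Σ_{k_1+k_2+k_3=5} C(5; k_1,k_2,k_3) · ∏ g_i(k_i), where e^z gives (1)^k; e^{2z} gives (2)^k; (1+z)^2 gives the falling factorial (2)_k.
g_1(k) for k = 0…5: 1, 1, 1, 1, 1, 1.
g_2(k) for k = 0…5: 1, 2, 4, 8, 16, 32.
g_3(k) for k = 0…5: 1, 2, 2, 0, 0, 0.
First combine the last two factors: h(k) = Σ_j C(k,j)·g_2(j)·g_3(k−j) for k = 0…5: 1, 4, 14, 44, 128, 352.
c_5 = Σ_k C(5,k)·g_1(k)·h(5−k) = 1·1·352 + 5·1·128 + 10·1·44 + 10·1·14 + 5·1·4 + 1·1·1 = 352 + 640 + 440 + 140 + 20 + 1 = 1593.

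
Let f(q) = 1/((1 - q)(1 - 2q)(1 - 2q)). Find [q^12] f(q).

The denominator gives the recurrence a_n = 5a_(n−1) − 8a_(n−2) + 4a_(n−3) for n ≥ 3; the numerator fixes a_0 = 1, a_1 = 5, a_2 = 17.
Iterating: 1, 5, 17, 49, 129, 321, 769, 1793, 4097, 9217, 20481, 45057, 98305, so a_12 = 98305.

98305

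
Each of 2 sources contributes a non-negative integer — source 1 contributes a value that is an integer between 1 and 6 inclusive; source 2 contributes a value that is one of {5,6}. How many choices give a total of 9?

The generating function for the choices is (t + t² + t³ + t⁴ + t⁵ + t⁶)·(t⁵ + t⁶); the count is [t⁹].
(t + t² + t³ + t⁴ + t⁵ + t⁶) has coefficients 0,1,1,1,1,1,1 for degrees 0…6.
(t⁵ + t⁶) has coefficients 0,0,0,0,0,1,1,0,0,0 for degrees 0…9.
[t⁹] = 1·0 + 1·0 + 1·1 + 1·1 + 1·0 + 1·0 = 2.

2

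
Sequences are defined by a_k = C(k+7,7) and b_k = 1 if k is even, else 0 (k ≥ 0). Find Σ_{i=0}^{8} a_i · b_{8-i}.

This is [x^8] in the product of the two ordinary generating functions.
Σ = 1·1 + 8·0 + 36·1 + 120·0 + 330·1 + 792·0 + 1716·1 + 3432·0 + 6435·1 = 8518.

8518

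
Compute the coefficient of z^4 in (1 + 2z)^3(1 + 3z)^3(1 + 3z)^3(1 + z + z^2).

(1 + 2z)^3 has coefficients 1,6,12,8 for degrees 0…3.
(1 + 3z)^3 has coefficients 1,9,27,27,0 for degrees 0…4.
Multiplying by (1 + 3z)^3 gives running coefficients 1,18,135,540,1215 for degrees 0…4.
Finally multiplying by (1 + z + z^2), the product of all factors after the first has coefficients 1,19,154,693,1890 for degrees 0…4.
[z^4] = 1·1890 + 6·693 + 12·154 + 8·19 = 8048.

8048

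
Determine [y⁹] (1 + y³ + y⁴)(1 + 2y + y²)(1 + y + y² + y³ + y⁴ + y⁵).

(1 + y³ + y⁴) has coefficients 1,0,0,1,1 for degrees 0…4.
(1 + 2y + y²) has coefficients 1,2,1,0,0,0,0,0,0,0 for degrees 0…9.
Finally multiplying by (1 + y + y² + y³ + y⁴ + y⁵), the product of all factors after the first has coefficients 1,3,4,4,4,4,3,1,0,0 for degrees 0…9.
[y⁹] = 1·0 + 1·3 + 1·4 = 7.

7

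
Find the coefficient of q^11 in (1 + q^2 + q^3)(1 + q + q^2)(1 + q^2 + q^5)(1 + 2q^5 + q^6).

(1 + q^2 + q^3) has coefficients 1,0,1,1 for degrees 0…3.
(1 + q + q^2) has coefficients 1,1,1,0,0,0,0,0,0,0,0,0 for degrees 0…11.
Multiplying by (1 + q^2 + q^5) gives running coefficients 1,1,2,1,1,1,1,1,0,0,0,0 for degrees 0…11.
Finally multiplying by (1 + 2q^5 + q^6), the product of all factors after the first has coefficients 1,1,2,1,1,3,4,6,4,3,3,3 for degrees 0…11.
[q^11] = 1·3 + 1·3 + 1·4 = 10.

10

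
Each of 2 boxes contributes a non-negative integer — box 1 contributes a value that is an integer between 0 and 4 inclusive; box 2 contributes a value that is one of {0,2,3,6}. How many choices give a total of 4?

The generating function for the choices is (1 + x + x² + x³ + x⁴)·(1 + x² + x³ + x⁶); the count is [x⁴].
(1 + x + x² + x³ + x⁴) has coefficients 1,1,1,1,1 for degrees 0…4.
(1 + x² + x³ + x⁶) has coefficients 1,0,1,1,0 for degrees 0…4.
[x⁴] = 1·0 + 1·1 + 1·1 + 1·0 + 1·1 = 3.

3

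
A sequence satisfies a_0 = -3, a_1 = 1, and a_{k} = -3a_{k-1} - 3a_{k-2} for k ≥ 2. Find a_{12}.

-2187

The ordinary generating function has denominator 1 + 3x + 3x^2.
Iterating the recurrence: a_0,…,a_{12} = -3, 1, 6, -21, 45, -72, 81, -27, -162, 567, -1215, 1944, -2187.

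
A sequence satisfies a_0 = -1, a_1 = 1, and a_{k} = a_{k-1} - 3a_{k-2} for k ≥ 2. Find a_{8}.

The ordinary generating function has denominator 1 - x + 3x^2.
Iterating the recurrence: a_0,…,a_{8} = -1, 1, 4, 1, -11, -14, 19, 61, 4.

4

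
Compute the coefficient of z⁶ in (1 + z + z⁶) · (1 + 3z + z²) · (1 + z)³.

2

(1 + z + z⁶) has coefficients 1,1,0,0,0,0,1 for degrees 0…6.
(1 + 3z + z²) has coefficients 1,3,1,0,0,0,0 for degrees 0…6.
Finally multiplying by (1 + z)³, the product of all factors after the first has coefficients 1,6,13,13,6,1,0 for degrees 0…6.
[z⁶] = 1·0 + 1·1 + 1·1 = 2.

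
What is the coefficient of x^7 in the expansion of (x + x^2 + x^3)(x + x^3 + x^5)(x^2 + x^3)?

3

(x + x^2 + x^3) has coefficients 0,1,1,1 for degrees 0…3.
(x + x^3 + x^5) has coefficients 0,1,0,1,0,1,0,0 for degrees 0…7.
Finally multiplying by (x^2 + x^3), the product of all factors after the first has coefficients 0,0,0,1,1,1,1,1 for degrees 0…7.
[x^7] = 1·1 + 1·1 + 1·1 = 3.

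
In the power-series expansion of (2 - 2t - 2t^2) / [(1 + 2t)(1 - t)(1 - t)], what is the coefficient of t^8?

The denominator gives the recurrence a_n = 3a_(n−2) − 2a_(n−3) for n ≥ 3; the numerator fixes a_0 = 2, a_1 = -2, a_2 = 4.
Iterating: 2, -2, 4, -10, 16, -38, 68, -146, 280, so a_8 = 280.

280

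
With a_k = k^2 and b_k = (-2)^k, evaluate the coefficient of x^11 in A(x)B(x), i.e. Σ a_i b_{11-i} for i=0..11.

Write out a_i and b_{11-i} for i = 0,…,11 and sum the products.
Σ = 0·(-2048) + 1·1024 + 4·(-512) + 9·256 + 16·(-128) + 25·64 + 36·(-32) + 49·16 + 64·(-8) + 81·4 + 100·(-2) + 121·1 = 197.

197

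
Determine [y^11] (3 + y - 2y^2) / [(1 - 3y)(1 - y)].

The denominator gives the recurrence a_n = 4a_(n−1) − 3a_(n−2) for n ≥ 3; the numerator fixes a_0 = 3, a_1 = 13, a_2 = 41.
Iterating: 3, 13, 41, 125, 377, 1133, 3401, 10205, 30617, 91853, 275561, 826685, so a_11 = 826685.

826685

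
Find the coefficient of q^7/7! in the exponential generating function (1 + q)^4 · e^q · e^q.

30144

The EGF product rule gives c_7 = Σ_{k_1+k_2+k_3=7} C(7; k_1,k_2,k_3) · ∏ g_i(k_i), where (1+q)^4 gives the falling factorial (4)_k; e^q gives (1)^k; e^q gives (1)^k.
g_1(k) for k = 0…7: 1, 4, 12, 24, 24, 0, 0, 0.
g_2(k) for k = 0…7: 1, 1, 1, 1, 1, 1, 1, 1.
g_3(k) for k = 0…7: 1, 1, 1, 1, 1, 1, 1, 1.
First combine the last two factors: h(k) = Σ_j C(k,j)·g_2(j)·g_3(k−j) for k = 0…7: 1, 2, 4, 8, 16, 32, 64, 128.
c_7 = Σ_k C(7,k)·g_1(k)·h(7−k) = 1·1·128 + 7·4·64 + 21·12·32 + 35·24·16 + 35·24·8 = 128 + 1792 + 8064 + 13440 + 6720 = 30144.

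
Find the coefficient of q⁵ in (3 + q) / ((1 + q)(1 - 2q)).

74

Partial fractions give a closed form: a_n = (2/3)·(-1)^n + (7/3)·2^n.
At n = 5: a_5 = 74.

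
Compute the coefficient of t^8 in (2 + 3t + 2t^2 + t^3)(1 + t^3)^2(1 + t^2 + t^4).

12

(2 + 3t + 2t^2 + t^3) has coefficients 2,3,2,1 for degrees 0…3.
(1 + t^3)^2 has coefficients 1,0,0,2,0,0,1,0,0 for degrees 0…8.
Finally multiplying by (1 + t^2 + t^4), the product of all factors after the first has coefficients 1,0,1,2,1,2,1,2,1 for degrees 0…8.
[t^8] = 2·1 + 3·2 + 2·1 + 1·2 = 12.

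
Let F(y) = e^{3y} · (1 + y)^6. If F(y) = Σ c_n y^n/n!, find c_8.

The EGF product rule gives c_8 = Σ_{k_1+k_2=8} C(8; k_1,k_2) · ∏ g_i(k_i), where e^{3y} gives (3)^k; (1+y)^6 gives the falling factorial (6)_k.
g_1(k) for k = 0…8: 1, 3, 9, 27, 81, 243, 729, 2187, 6561.
g_2(k) for k = 0…8: 1, 6, 30, 120, 360, 720, 720, 0, 0.
c_8 = Σ_k C(8,k)·g_1(k)·g_2(8−k) = 28·9·720 + 56·27·720 + 70·81·360 + 56·243·120 + 28·729·30 + 8·2187·6 + 1·6561·1 = 181440 + 1088640 + 2041200 + 1632960 + 612360 + 104976 + 6561 = 5668137.

5668137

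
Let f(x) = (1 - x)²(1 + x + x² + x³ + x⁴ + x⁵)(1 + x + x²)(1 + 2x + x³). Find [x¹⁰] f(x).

2

(1 - x)² has coefficients 1,-2,1 for degrees 0…2.
(1 + x + x² + x³ + x⁴ + x⁵) has coefficients 1,1,1,1,1,1,0,0,0,0,0 for degrees 0…10.
Multiplying by (1 + x + x²) gives running coefficients 1,2,3,3,3,3,2,1,0,0,0 for degrees 0…10.
Finally multiplying by (1 + 2x + x³), the product of all factors after the first has coefficients 1,4,7,10,11,12,11,8,5,2,1 for degrees 0…10.
[x¹⁰] = 1·1 − 2·2 + 1·5 = 2.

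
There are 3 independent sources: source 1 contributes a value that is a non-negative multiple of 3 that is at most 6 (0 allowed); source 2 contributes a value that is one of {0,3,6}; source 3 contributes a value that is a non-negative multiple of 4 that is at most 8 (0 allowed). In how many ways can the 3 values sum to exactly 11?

2

The generating function for the choices is (1 + y^3 + y^6)·(1 + y^3 + y^6)·(1 + y^4 + y^8); the count is [y^11].
(1 + y^3 + y^6) has coefficients 1,0,0,1,0,0,1 for degrees 0…6.
(1 + y^3 + y^6) has coefficients 1,0,0,1,0,0,1,0,0,0,0,0 for degrees 0…11.
Finally multiplying by (1 + y^4 + y^8), the product of all factors after the first has coefficients 1,0,0,1,1,0,1,1,1,0,1,1 for degrees 0…11.
[y^11] = 1·1 + 1·1 + 1·0 = 2.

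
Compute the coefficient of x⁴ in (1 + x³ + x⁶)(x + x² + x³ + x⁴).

2

(1 + x³ + x⁶) has coefficients 1,0,0,1,0 for degrees 0…4.
(x + x² + x³ + x⁴) has coefficients 0,1,1,1,1 for degrees 0…4.
[x⁴] = 1·1 + 1·1 = 2.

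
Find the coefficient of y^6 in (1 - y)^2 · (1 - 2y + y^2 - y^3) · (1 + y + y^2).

2

(1 - y)^2 has coefficients 1,-2,1 for degrees 0…2.
(1 - 2y + y^2 - y^3) has coefficients 1,-2,1,-1,0,0,0 for degrees 0…6.
Finally multiplying by (1 + y + y^2), the product of all factors after the first has coefficients 1,-1,0,-2,0,-1,0 for degrees 0…6.
[y^6] = 1·0 − 2·(-1) + 1·0 = 2.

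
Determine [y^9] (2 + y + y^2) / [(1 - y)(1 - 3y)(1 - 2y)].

210883

Partial fractions give a closed form: a_n = (2)·1^n + (11)·3^n + (-11)·2^n.
At n = 9: a_9 = 210883.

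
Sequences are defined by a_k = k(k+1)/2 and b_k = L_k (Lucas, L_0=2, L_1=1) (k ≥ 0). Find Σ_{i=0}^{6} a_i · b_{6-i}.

The convolution is the x^6 coefficient of A(x)B(x).
Σ = 0·18 + 1·11 + 3·7 + 6·4 + 10·3 + 15·1 + 21·2 = 143.

143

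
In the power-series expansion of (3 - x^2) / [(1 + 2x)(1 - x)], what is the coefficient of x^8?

470

The denominator gives the recurrence a_n = −a_(n−1) + 2a_(n−2) for n ≥ 3; the numerator fixes a_0 = 3, a_1 = -3, a_2 = 8.
Iterating: 3, -3, 8, -14, 30, -58, 118, -234, 470, so a_8 = 470.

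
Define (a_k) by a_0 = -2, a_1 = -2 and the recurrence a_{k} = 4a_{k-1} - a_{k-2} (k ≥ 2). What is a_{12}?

-3085682

The ordinary generating function has denominator 1 - 4t + t^2.
Iterating the recurrence: a_0,…,a_{12} = -2, -2, -6, -22, -82, -306, -1142, -4262, -15906, -59362, -221542, -826806, -3085682.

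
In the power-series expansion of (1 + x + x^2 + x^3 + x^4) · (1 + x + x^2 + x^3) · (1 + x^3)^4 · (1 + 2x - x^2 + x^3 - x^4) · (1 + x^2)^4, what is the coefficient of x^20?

(1 + x + x^2 + x^3 + x^4) has coefficients 1,1,1,1,1 for degrees 0…4.
(1 + x + x^2 + x^3) has coefficients 1,1,1,1,0,0,0,0,0,0,0,0,0,0,0,0,0,0,0,0,0 for degrees 0…20.
Multiplying by (1 + x^3)^4 gives running coefficients 1,1,1,5,4,4,10,6,6,10,4,4,5,1,1,1,0,0,0,0,0 for degrees 0…20.
Multiplying by (1 + 2x - x^2 + x^3 - x^4) gives running coefficients 1,3,2,7,13,7,18,21,8,22,14,2,13,1,-2,3,-3,-1,0,-1,0 for degrees 0…20.
Finally multiplying by (1 + x^2)^4, the product of all factors after the first has coefficients 1,3,6,19,27,53,86,103,167,179,208,251,202,232,184,128,131,47,42,19,-13 for degrees 0…20.
[x^20] = 1·(-13) + 1·19 + 1·42 + 1·47 + 1·131 = 226.

226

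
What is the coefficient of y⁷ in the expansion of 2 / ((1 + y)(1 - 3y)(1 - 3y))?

27064

The denominator gives the recurrence a_n = 5a_(n−1) − 3a_(n−2) − 9a_(n−3) for n ≥ 3; the numerator fixes a_0 = 2, a_1 = 10, a_2 = 44.
Iterating: 2, 10, 44, 172, 638, 2278, 7928, 27064, so a_7 = 27064.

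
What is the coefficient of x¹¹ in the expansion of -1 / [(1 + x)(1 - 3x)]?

Partial fractions give a closed form: a_n = (-1/4)·(-1)^n + (-3/4)·3^n.
At n = 11: a_11 = -132860.

-132860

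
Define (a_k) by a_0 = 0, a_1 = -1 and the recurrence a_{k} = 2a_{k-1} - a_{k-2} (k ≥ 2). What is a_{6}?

The ordinary generating function has denominator 1 - 2x + x^2.
Iterating the recurrence: a_0,…,a_{6} = 0, -1, -2, -3, -4, -5, -6.

-6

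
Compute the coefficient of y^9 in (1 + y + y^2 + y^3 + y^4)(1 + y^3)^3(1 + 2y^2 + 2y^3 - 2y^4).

(1 + y + y^2 + y^3 + y^4) has coefficients 1,1,1,1,1 for degrees 0…4.
(1 + y^3)^3 has coefficients 1,0,0,3,0,0,3,0,0,1 for degrees 0…9.
Finally multiplying by (1 + 2y^2 + 2y^3 - 2y^4), the product of all factors after the first has coefficients 1,0,2,5,-2,6,9,-6,6,7 for degrees 0…9.
[y^9] = 1·7 + 1·6 + 1·(-6) + 1·9 + 1·6 = 22.

22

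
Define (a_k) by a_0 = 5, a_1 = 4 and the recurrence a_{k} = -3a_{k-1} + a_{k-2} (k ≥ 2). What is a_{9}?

32245

The ordinary generating function has denominator 1 + 3t - t^2.
Iterating the recurrence: a_0,…,a_{9} = 5, 4, -7, 25, -82, 271, -895, 2956, -9763, 32245.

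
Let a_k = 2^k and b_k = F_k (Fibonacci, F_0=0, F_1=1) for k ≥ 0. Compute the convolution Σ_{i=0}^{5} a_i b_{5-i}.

43

The convolution is the x^5 coefficient of A(x)B(x).
Σ = 1·5 + 2·3 + 4·2 + 8·1 + 16·1 + 32·0 = 43.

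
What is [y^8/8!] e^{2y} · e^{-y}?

The EGF product rule gives c_8 = Σ_{k_1+k_2=8} C(8; k_1,k_2) · ∏ g_i(k_i), where e^{2y} gives (2)^k; e^{-y} gives (-1)^k.
g_1(k) for k = 0…8: 1, 2, 4, 8, 16, 32, 64, 128, 256.
g_2(k) for k = 0…8: 1, -1, 1, -1, 1, -1, 1, -1, 1.
c_8 = Σ_k C(8,k)·g_1(k)·g_2(8−k) = 1·1·1 + 8·2·(-1) + 28·4·1 + 56·8·(-1) + 70·16·1 + 56·32·(-1) + 28·64·1 + 8·128·(-1) + 1·256·1 = 1 − 16 + 112 − 448 + 1120 − 1792 + 1792 − 1024 + 256 = 1.

1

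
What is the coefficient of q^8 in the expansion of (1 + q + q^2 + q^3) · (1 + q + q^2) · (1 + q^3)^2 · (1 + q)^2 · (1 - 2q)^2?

(1 + q + q^2 + q^3) has coefficients 1,1,1,1 for degrees 0…3.
(1 + q + q^2) has coefficients 1,1,1,0,0,0,0,0,0 for degrees 0…8.
Multiplying by (1 + q^3)^2 gives running coefficients 1,1,1,2,2,2,1,1,1 for degrees 0…8.
Multiplying by (1 + q)^2 gives running coefficients 1,3,4,5,7,8,7,5,4 for degrees 0…8.
Finally multiplying by (1 - 2q)^2, the product of all factors after the first has coefficients 1,-1,-4,1,3,0,3,9,12 for degrees 0…8.
[q^8] = 1·12 + 1·9 + 1·3 + 1·0 = 24.

24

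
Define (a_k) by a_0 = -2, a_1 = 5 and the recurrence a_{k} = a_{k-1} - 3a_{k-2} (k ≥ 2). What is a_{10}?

-289

The ordinary generating function has denominator 1 - z + 3z^2.
Iterating the recurrence: a_0,…,a_{10} = -2, 5, 11, -4, -37, -25, 86, 161, -97, -580, -289.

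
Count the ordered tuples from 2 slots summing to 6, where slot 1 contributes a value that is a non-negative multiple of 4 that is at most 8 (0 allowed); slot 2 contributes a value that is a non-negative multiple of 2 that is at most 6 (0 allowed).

The generating function for the choices is (1 + t^4 + t^8)·(1 + t^2 + t^4 + t^6); the count is [t^6].
(1 + t^4 + t^8) has coefficients 1,0,0,0,1,0,0 for degrees 0…6.
(1 + t^2 + t^4 + t^6) has coefficients 1,0,1,0,1,0,1 for degrees 0…6.
[t^6] = 1·1 + 1·1 = 2.

2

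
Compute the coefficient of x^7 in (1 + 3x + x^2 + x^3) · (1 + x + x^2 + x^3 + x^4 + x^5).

(1 + 3x + x^2 + x^3) has coefficients 1,3,1,1 for degrees 0…3.
(1 + x + x^2 + x^3 + x^4 + x^5) has coefficients 1,1,1,1,1,1,0,0 for degrees 0…7.
[x^7] = 1·0 + 3·0 + 1·1 + 1·1 = 2.

2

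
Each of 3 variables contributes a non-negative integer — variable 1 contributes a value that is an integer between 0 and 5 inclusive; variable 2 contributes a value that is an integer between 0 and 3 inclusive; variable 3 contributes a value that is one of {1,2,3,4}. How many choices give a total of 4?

10

The generating function for the choices is (1 + q + q^2 + q^3 + q^4 + q^5)·(1 + q + q^2 + q^3)·(q + q^2 + q^3 + q^4); the count is [q^4].
(1 + q + q^2 + q^3 + q^4 + q^5) has coefficients 1,1,1,1,1 for degrees 0…4.
(1 + q + q^2 + q^3) has coefficients 1,1,1,1,0 for degrees 0…4.
Finally multiplying by (q + q^2 + q^3 + q^4), the product of all factors after the first has coefficients 0,1,2,3,4 for degrees 0…4.
[q^4] = 1·4 + 1·3 + 1·2 + 1·1 + 1·0 = 10.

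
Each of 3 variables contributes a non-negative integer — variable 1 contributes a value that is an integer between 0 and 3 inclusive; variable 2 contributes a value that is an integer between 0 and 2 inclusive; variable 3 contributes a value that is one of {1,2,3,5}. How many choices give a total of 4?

The generating function for the choices is (1 + q + q^2 + q^3)·(1 + q + q^2)·(q + q^2 + q^3 + q^5); the count is [q^4].
(1 + q + q^2 + q^3) has coefficients 1,1,1,1 for degrees 0…3.
(1 + q + q^2) has coefficients 1,1,1,0,0 for degrees 0…4.
Finally multiplying by (q + q^2 + q^3 + q^5), the product of all factors after the first has coefficients 0,1,2,3,2 for degrees 0…4.
[q^4] = 1·2 + 1·3 + 1·2 + 1·1 = 8.

8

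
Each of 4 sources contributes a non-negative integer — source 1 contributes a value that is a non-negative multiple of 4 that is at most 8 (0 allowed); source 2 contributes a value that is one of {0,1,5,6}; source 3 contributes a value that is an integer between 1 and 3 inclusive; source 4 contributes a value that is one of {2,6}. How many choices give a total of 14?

The generating function for the choices is (1 + z⁴ + z⁸)·(1 + z + z⁵ + z⁶)·(z + z² + z³)·(z² + z⁶); the count is [z¹⁴].
(1 + z⁴ + z⁸) has coefficients 1,0,0,0,1,0,0,0,1 for degrees 0…8.
(1 + z + z⁵ + z⁶) has coefficients 1,1,0,0,0,1,1,0,0,0,0,0,0,0,0 for degrees 0…14.
Multiplying by (z + z² + z³) gives running coefficients 0,1,2,2,1,0,1,2,2,1,0,0,0,0,0 for degrees 0…14.
Finally multiplying by (z² + z⁶), the product of all factors after the first has coefficients 0,0,0,1,2,2,1,1,3,4,3,1,1,2,2 for degrees 0…14.
[z¹⁴] = 1·2 + 1·3 + 1·1 = 6.

6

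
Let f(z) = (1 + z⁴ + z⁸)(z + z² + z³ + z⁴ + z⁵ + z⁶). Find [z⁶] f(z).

(1 + z⁴ + z⁸) has coefficients 1,0,0,0,1,0,0 for degrees 0…6.
(z + z² + z³ + z⁴ + z⁵ + z⁶) has coefficients 0,1,1,1,1,1,1 for degrees 0…6.
[z⁶] = 1·1 + 1·1 = 2.

2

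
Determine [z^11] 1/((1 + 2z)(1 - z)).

-1365

The denominator gives the recurrence a_n = −a_(n−1) + 2a_(n−2) for n ≥ 2; the numerator fixes a_0 = 1, a_1 = -1.
Iterating: 1, -1, 3, -5, 11, -21, 43, -85, 171, -341, 683, -1365, so a_11 = -1365.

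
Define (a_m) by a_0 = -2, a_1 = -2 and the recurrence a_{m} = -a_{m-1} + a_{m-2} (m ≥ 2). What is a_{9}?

The ordinary generating function has denominator 1 + y - y^2.
Iterating the recurrence: a_0,…,a_{9} = -2, -2, 0, -2, 2, -4, 6, -10, 16, -26.

-26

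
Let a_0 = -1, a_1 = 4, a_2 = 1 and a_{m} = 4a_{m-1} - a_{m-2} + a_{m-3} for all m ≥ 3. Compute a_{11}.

The ordinary generating function has denominator 1 - 4t + t^2 - t^3.
Iterating the recurrence: a_0,…,a_{11} = -1, 4, 1, -1, -1, -2, -8, -31, -118, -449, -1709, -6505.

-6505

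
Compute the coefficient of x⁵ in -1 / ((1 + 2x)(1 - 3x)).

-133

Partial fractions give a closed form: a_n = (-2/5)·(-2)^n + (-3/5)·3^n.
At n = 5: a_5 = -133.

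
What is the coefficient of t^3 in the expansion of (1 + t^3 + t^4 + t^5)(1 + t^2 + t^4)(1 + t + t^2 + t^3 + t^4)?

(1 + t^3 + t^4 + t^5) has coefficients 1,0,0,1 for degrees 0…3.
(1 + t^2 + t^4) has coefficients 1,0,1,0 for degrees 0…3.
Finally multiplying by (1 + t + t^2 + t^3 + t^4), the product of all factors after the first has coefficients 1,1,2,2 for degrees 0…3.
[t^3] = 1·2 + 1·1 = 3.

3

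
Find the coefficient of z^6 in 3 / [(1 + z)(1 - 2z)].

Partial fractions give a closed form: a_n = (1)·(-1)^n + (2)·2^n.
At n = 6: a_6 = 129.

129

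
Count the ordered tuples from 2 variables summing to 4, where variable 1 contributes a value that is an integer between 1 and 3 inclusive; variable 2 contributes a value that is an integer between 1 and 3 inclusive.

The generating function for the choices is (z + z^2 + z^3)·(z + z^2 + z^3); the count is [z^4].
(z + z^2 + z^3) has coefficients 0,1,1,1 for degrees 0…3.
(z + z^2 + z^3) has coefficients 0,1,1,1,0 for degrees 0…4.
[z^4] = 1·1 + 1·1 + 1·1 = 3.

3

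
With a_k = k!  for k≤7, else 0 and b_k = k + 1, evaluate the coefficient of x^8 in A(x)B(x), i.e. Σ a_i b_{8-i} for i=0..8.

12907

Write out a_i and b_{8-i} for i = 0,…,8 and sum the products.
Σ = 1·9 + 1·8 + 2·7 + 6·6 + 24·5 + 120·4 + 720·3 + 5040·2 + 0·1 = 12907.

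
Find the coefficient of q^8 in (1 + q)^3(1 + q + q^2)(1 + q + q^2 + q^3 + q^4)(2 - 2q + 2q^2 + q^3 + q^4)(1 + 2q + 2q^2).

(1 + q)^3 has coefficients 1,3,3,1 for degrees 0…3.
(1 + q + q^2) has coefficients 1,1,1,0,0,0,0,0,0 for degrees 0…8.
Multiplying by (1 + q + q^2 + q^3 + q^4) gives running coefficients 1,2,3,3,3,2,1,0,0 for degrees 0…8.
Multiplying by (2 - 2q + 2q^2 + q^3 + q^4) gives running coefficients 2,2,4,5,9,9,10,8,7 for degrees 0…8.
Finally multiplying by (1 + 2q + 2q^2), the product of all factors after the first has coefficients 2,6,12,17,27,37,46,46,43 for degrees 0…8.
[q^8] = 1·43 + 3·46 + 3·46 + 1·37 = 356.

356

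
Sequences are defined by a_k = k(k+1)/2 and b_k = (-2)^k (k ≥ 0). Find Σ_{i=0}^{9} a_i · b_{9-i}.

This is [x^9] in the product of the two ordinary generating functions.
Σ = 0·(-512) + 1·256 + 3·(-128) + 6·64 + 10·(-32) + 15·16 + 21·(-8) + 28·4 + 36·(-2) + 45·1 = 93.

93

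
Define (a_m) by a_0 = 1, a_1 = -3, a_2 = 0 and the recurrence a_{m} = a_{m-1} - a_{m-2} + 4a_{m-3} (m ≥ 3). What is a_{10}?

123

The ordinary generating function has denominator 1 - t + t^2 - 4t^3.
Iterating the recurrence: a_0,…,a_{10} = 1, -3, 0, 7, -5, -12, 21, 13, -56, 15, 123.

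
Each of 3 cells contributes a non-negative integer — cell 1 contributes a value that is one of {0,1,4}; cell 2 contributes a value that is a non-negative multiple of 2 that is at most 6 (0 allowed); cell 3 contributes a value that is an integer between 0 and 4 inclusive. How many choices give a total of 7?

7

The generating function for the choices is (1 + x + x^4)·(1 + x^2 + x^4 + x^6)·(1 + x + x^2 + x^3 + x^4); the count is [x^7].
(1 + x + x^4) has coefficients 1,1,0,0,1 for degrees 0…4.
(1 + x^2 + x^4 + x^6) has coefficients 1,0,1,0,1,0,1,0 for degrees 0…7.
Finally multiplying by (1 + x + x^2 + x^3 + x^4), the product of all factors after the first has coefficients 1,1,2,2,3,2,3,2 for degrees 0…7.
[x^7] = 1·2 + 1·3 + 1·2 = 7.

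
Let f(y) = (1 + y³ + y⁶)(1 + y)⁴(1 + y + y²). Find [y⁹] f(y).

(1 + y³ + y⁶) has coefficients 1,0,0,1,0,0,1 for degrees 0…6.
(1 + y)⁴ has coefficients 1,4,6,4,1,0,0,0,0,0 for degrees 0…9.
Finally multiplying by (1 + y + y²), the product of all factors after the first has coefficients 1,5,11,14,11,5,1,0,0,0 for degrees 0…9.
[y⁹] = 1·0 + 1·1 + 1·14 = 15.

15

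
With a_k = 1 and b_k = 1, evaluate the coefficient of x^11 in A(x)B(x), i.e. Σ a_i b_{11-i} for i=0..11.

The convolution is the t^11 coefficient of A(t)B(t).
Σ = 1·1 + 1·1 + 1·1 + 1·1 + 1·1 + 1·1 + 1·1 + 1·1 + 1·1 + 1·1 + 1·1 + 1·1 = 12.

12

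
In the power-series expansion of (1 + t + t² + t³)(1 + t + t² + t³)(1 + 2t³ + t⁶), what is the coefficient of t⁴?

(1 + t + t² + t³) has coefficients 1,1,1,1 for degrees 0…3.
(1 + t + t² + t³) has coefficients 1,1,1,1,0 for degrees 0…4.
Finally multiplying by (1 + 2t³ + t⁶), the product of all factors after the first has coefficients 1,1,1,3,2 for degrees 0…4.
[t⁴] = 1·2 + 1·3 + 1·1 + 1·1 = 7.

7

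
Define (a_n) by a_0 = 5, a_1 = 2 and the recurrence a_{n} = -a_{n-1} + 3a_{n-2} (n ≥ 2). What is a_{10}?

The ordinary generating function has denominator 1 + x - 3x^2.
Iterating the recurrence: a_0,…,a_{10} = 5, 2, 13, -7, 46, -67, 205, -406, 1021, -2239, 5302.

5302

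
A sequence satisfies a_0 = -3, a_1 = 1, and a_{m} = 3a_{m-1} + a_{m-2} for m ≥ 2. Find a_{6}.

33

The ordinary generating function has denominator 1 - 3q - q^2.
Iterating the recurrence: a_0,…,a_{6} = -3, 1, 0, 1, 3, 10, 33.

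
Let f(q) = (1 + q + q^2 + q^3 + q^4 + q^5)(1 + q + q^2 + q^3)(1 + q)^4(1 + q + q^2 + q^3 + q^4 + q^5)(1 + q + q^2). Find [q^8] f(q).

(1 + q + q^2 + q^3 + q^4 + q^5) has coefficients 1,1,1,1,1,1 for degrees 0…5.
(1 + q + q^2 + q^3) has coefficients 1,1,1,1,0,0,0,0,0 for degrees 0…8.
Multiplying by (1 + q)^4 gives running coefficients 1,5,11,15,15,11,5,1,0 for degrees 0…8.
Multiplying by (1 + q + q^2 + q^3 + q^4 + q^5) gives running coefficients 1,6,17,32,47,58,62,58,47 for degrees 0…8.
Finally multiplying by (1 + q + q^2), the product of all factors after the first has coefficients 1,7,24,55,96,137,167,178,167 for degrees 0…8.
[q^8] = 1·167 + 1·178 + 1·167 + 1·137 + 1·96 + 1·55 = 800.

800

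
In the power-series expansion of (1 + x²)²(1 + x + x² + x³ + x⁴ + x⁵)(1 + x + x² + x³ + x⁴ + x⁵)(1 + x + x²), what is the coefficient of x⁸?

(1 + x²)² has coefficients 1,0,2,0,1 for degrees 0…4.
(1 + x + x² + x³ + x⁴ + x⁵) has coefficients 1,1,1,1,1,1,0,0,0 for degrees 0…8.
Multiplying by (1 + x + x² + x³ + x⁴ + x⁵) gives running coefficients 1,2,3,4,5,6,5,4,3 for degrees 0…8.
Finally multiplying by (1 + x + x²), the product of all factors after the first has coefficients 1,3,6,9,12,15,16,15,12 for degrees 0…8.
[x⁸] = 1·12 + 2·16 + 1·12 = 56.

56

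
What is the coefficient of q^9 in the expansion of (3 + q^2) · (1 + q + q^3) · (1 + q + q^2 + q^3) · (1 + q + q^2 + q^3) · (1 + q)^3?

136

(3 + q^2) has coefficients 3,0,1 for degrees 0…2.
(1 + q + q^3) has coefficients 1,1,0,1,0,0,0,0,0,0 for degrees 0…9.
Multiplying by (1 + q + q^2 + q^3) gives running coefficients 1,2,2,3,2,1,1,0,0,0 for degrees 0…9.
Multiplying by (1 + q + q^2 + q^3) gives running coefficients 1,3,5,8,9,8,7,4,2,1 for degrees 0…9.
Finally multiplying by (1 + q)^3, the product of all factors after the first has coefficients 1,6,17,33,51,64,66,58,43,26 for degrees 0…9.
[q^9] = 3·26 + 1·58 = 136.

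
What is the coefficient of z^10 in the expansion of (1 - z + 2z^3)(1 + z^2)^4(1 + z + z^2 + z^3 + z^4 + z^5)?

22

(1 - z + 2z^3) has coefficients 1,-1,0,2 for degrees 0…3.
(1 + z^2)^4 has coefficients 1,0,4,0,6,0,4,0,1,0,0 for degrees 0…10.
Finally multiplying by (1 + z + z^2 + z^3 + z^4 + z^5), the product of all factors after the first has coefficients 1,1,5,5,11,11,14,14,11,11,5 for degrees 0…10.
[z^10] = 1·5 − 1·11 + 2·14 = 22.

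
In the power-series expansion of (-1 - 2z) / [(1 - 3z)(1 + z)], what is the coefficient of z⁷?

-2734

The denominator gives the recurrence a_n = 2a_(n−1) + 3a_(n−2) for n ≥ 3; the numerator fixes a_0 = -1, a_1 = -4, a_2 = -11.
Iterating: -1, -4, -11, -34, -101, -304, -911, -2734, so a_7 = -2734.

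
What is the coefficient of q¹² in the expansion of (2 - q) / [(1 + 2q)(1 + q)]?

20477

The denominator gives the recurrence a_n = −3a_(n−1) − 2a_(n−2) for n ≥ 2; the numerator fixes a_0 = 2, a_1 = -7.
Iterating: 2, -7, 17, -37, 77, -157, 317, -637, 1277, -2557, 5117, -10237, 20477, so a_12 = 20477.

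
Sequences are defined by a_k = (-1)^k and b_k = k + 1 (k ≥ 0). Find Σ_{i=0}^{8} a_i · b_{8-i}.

The convolution is the t^8 coefficient of A(t)B(t).
Σ = 1·9 − 1·8 + 1·7 − 1·6 + 1·5 − 1·4 + 1·3 − 1·2 + 1·1 = 5.

5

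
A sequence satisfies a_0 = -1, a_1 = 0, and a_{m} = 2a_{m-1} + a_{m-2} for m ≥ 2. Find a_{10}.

The ordinary generating function has denominator 1 - 2y - y^2.
Iterating the recurrence: a_0,…,a_{10} = -1, 0, -1, -2, -5, -12, -29, -70, -169, -408, -985.

-985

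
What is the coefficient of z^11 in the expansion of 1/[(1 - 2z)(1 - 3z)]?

Partial fractions give a closed form: a_n = (-2)·2^n + (3)·3^n.
At n = 11: a_11 = 527345.

527345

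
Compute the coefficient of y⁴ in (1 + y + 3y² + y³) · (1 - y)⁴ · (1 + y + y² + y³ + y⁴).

(1 + y + 3y² + y³) has coefficients 1,1,3,1 for degrees 0…3.
(1 - y)⁴ has coefficients 1,-4,6,-4,1 for degrees 0…4.
Finally multiplying by (1 + y + y² + y³ + y⁴), the product of all factors after the first has coefficients 1,-3,3,-1,0 for degrees 0…4.
[y⁴] = 1·0 + 1·(-1) + 3·3 + 1·(-3) = 5.

5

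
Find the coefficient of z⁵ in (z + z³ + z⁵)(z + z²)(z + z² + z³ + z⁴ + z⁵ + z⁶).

(z + z³ + z⁵) has coefficients 0,1,0,1,0,1 for degrees 0…5.
(z + z²) has coefficients 0,1,1,0,0,0 for degrees 0…5.
Finally multiplying by (z + z² + z³ + z⁴ + z⁵ + z⁶), the product of all factors after the first has coefficients 0,0,1,2,2,2 for degrees 0…5.
[z⁵] = 1·2 + 1·1 + 1·0 = 3.

3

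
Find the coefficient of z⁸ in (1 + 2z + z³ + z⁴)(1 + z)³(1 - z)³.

3

(1 + 2z + z³ + z⁴) has coefficients 1,2,0,1,1 for degrees 0…4.
(1 + z)³ has coefficients 1,3,3,1,0,0,0,0,0 for degrees 0…8.
Finally multiplying by (1 - z)³, the product of all factors after the first has coefficients 1,0,-3,0,3,0,-1,0,0 for degrees 0…8.
[z⁸] = 1·0 + 2·0 + 1·0 + 1·3 = 3.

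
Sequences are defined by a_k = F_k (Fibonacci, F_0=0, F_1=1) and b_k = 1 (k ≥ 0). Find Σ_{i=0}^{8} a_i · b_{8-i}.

54

Write out a_i and b_{8-i} for i = 0,…,8 and sum the products.
Σ = 0·1 + 1·1 + 1·1 + 2·1 + 3·1 + 5·1 + 8·1 + 13·1 + 21·1 = 54.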